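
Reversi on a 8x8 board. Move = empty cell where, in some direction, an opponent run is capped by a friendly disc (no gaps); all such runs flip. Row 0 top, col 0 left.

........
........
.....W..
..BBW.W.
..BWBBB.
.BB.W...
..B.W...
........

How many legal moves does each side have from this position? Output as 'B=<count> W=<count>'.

-- B to move --
(1,4): no bracket -> illegal
(1,5): no bracket -> illegal
(1,6): flips 3 -> legal
(2,3): flips 1 -> legal
(2,4): flips 1 -> legal
(2,6): flips 1 -> legal
(2,7): flips 1 -> legal
(3,5): flips 1 -> legal
(3,7): no bracket -> illegal
(4,7): no bracket -> illegal
(5,3): flips 1 -> legal
(5,5): no bracket -> illegal
(6,3): flips 1 -> legal
(6,5): flips 2 -> legal
(7,3): no bracket -> illegal
(7,4): flips 2 -> legal
(7,5): no bracket -> illegal
B mobility = 10
-- W to move --
(2,1): flips 1 -> legal
(2,2): no bracket -> illegal
(2,3): flips 1 -> legal
(2,4): no bracket -> illegal
(3,1): flips 2 -> legal
(3,5): no bracket -> illegal
(3,7): no bracket -> illegal
(4,0): no bracket -> illegal
(4,1): flips 1 -> legal
(4,7): flips 3 -> legal
(5,0): no bracket -> illegal
(5,3): no bracket -> illegal
(5,5): no bracket -> illegal
(5,6): flips 2 -> legal
(5,7): no bracket -> illegal
(6,0): no bracket -> illegal
(6,1): flips 1 -> legal
(6,3): no bracket -> illegal
(7,1): no bracket -> illegal
(7,2): no bracket -> illegal
(7,3): no bracket -> illegal
W mobility = 7

Answer: B=10 W=7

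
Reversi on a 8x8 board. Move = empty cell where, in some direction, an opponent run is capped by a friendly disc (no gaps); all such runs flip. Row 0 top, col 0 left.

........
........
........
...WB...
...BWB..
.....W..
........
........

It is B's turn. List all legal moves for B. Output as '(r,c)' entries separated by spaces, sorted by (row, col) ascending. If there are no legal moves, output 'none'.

Answer: (2,3) (3,2) (5,4) (6,5)

Derivation:
(2,2): no bracket -> illegal
(2,3): flips 1 -> legal
(2,4): no bracket -> illegal
(3,2): flips 1 -> legal
(3,5): no bracket -> illegal
(4,2): no bracket -> illegal
(4,6): no bracket -> illegal
(5,3): no bracket -> illegal
(5,4): flips 1 -> legal
(5,6): no bracket -> illegal
(6,4): no bracket -> illegal
(6,5): flips 1 -> legal
(6,6): no bracket -> illegal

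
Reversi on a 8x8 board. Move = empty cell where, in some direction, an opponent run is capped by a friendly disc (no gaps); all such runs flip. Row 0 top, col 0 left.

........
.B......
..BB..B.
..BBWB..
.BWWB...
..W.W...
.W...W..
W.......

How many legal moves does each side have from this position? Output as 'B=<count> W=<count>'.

Answer: B=8 W=9

Derivation:
-- B to move --
(2,4): flips 1 -> legal
(2,5): no bracket -> illegal
(3,1): no bracket -> illegal
(4,5): flips 1 -> legal
(5,0): no bracket -> illegal
(5,1): flips 1 -> legal
(5,3): flips 1 -> legal
(5,5): no bracket -> illegal
(5,6): no bracket -> illegal
(6,0): no bracket -> illegal
(6,2): flips 2 -> legal
(6,3): flips 1 -> legal
(6,4): flips 1 -> legal
(6,6): no bracket -> illegal
(7,1): no bracket -> illegal
(7,2): no bracket -> illegal
(7,4): no bracket -> illegal
(7,5): no bracket -> illegal
(7,6): flips 3 -> legal
B mobility = 8
-- W to move --
(0,0): no bracket -> illegal
(0,1): no bracket -> illegal
(0,2): no bracket -> illegal
(1,0): no bracket -> illegal
(1,2): flips 3 -> legal
(1,3): flips 2 -> legal
(1,4): no bracket -> illegal
(1,5): no bracket -> illegal
(1,6): no bracket -> illegal
(1,7): no bracket -> illegal
(2,0): no bracket -> illegal
(2,1): flips 1 -> legal
(2,4): flips 1 -> legal
(2,5): no bracket -> illegal
(2,7): no bracket -> illegal
(3,0): flips 1 -> legal
(3,1): flips 2 -> legal
(3,6): flips 1 -> legal
(3,7): no bracket -> illegal
(4,0): flips 1 -> legal
(4,5): flips 1 -> legal
(4,6): no bracket -> illegal
(5,0): no bracket -> illegal
(5,1): no bracket -> illegal
(5,3): no bracket -> illegal
(5,5): no bracket -> illegal
W mobility = 9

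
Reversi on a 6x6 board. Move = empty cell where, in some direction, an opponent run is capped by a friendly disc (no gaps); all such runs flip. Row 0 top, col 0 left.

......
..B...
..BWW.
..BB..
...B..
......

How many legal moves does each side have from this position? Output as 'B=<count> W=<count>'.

-- B to move --
(1,3): flips 1 -> legal
(1,4): flips 1 -> legal
(1,5): flips 1 -> legal
(2,5): flips 2 -> legal
(3,4): flips 1 -> legal
(3,5): no bracket -> illegal
B mobility = 5
-- W to move --
(0,1): flips 1 -> legal
(0,2): no bracket -> illegal
(0,3): no bracket -> illegal
(1,1): no bracket -> illegal
(1,3): no bracket -> illegal
(2,1): flips 1 -> legal
(3,1): no bracket -> illegal
(3,4): no bracket -> illegal
(4,1): flips 1 -> legal
(4,2): flips 1 -> legal
(4,4): no bracket -> illegal
(5,2): no bracket -> illegal
(5,3): flips 2 -> legal
(5,4): no bracket -> illegal
W mobility = 5

Answer: B=5 W=5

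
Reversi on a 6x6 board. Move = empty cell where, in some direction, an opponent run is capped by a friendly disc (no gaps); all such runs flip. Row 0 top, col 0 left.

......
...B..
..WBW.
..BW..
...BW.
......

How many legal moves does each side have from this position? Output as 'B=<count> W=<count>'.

-- B to move --
(1,1): no bracket -> illegal
(1,2): flips 1 -> legal
(1,4): no bracket -> illegal
(1,5): no bracket -> illegal
(2,1): flips 1 -> legal
(2,5): flips 1 -> legal
(3,1): flips 1 -> legal
(3,4): flips 1 -> legal
(3,5): flips 1 -> legal
(4,2): no bracket -> illegal
(4,5): flips 1 -> legal
(5,3): no bracket -> illegal
(5,4): no bracket -> illegal
(5,5): no bracket -> illegal
B mobility = 7
-- W to move --
(0,2): flips 1 -> legal
(0,3): flips 2 -> legal
(0,4): flips 1 -> legal
(1,2): no bracket -> illegal
(1,4): no bracket -> illegal
(2,1): no bracket -> illegal
(3,1): flips 1 -> legal
(3,4): no bracket -> illegal
(4,1): no bracket -> illegal
(4,2): flips 2 -> legal
(5,2): no bracket -> illegal
(5,3): flips 1 -> legal
(5,4): no bracket -> illegal
W mobility = 6

Answer: B=7 W=6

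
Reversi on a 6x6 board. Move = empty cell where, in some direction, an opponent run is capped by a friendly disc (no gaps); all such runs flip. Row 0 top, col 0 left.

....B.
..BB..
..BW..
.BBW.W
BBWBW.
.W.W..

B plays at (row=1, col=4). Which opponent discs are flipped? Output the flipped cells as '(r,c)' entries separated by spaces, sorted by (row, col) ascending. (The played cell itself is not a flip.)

Dir NW: first cell '.' (not opp) -> no flip
Dir N: first cell 'B' (not opp) -> no flip
Dir NE: first cell '.' (not opp) -> no flip
Dir W: first cell 'B' (not opp) -> no flip
Dir E: first cell '.' (not opp) -> no flip
Dir SW: opp run (2,3) capped by B -> flip
Dir S: first cell '.' (not opp) -> no flip
Dir SE: first cell '.' (not opp) -> no flip

Answer: (2,3)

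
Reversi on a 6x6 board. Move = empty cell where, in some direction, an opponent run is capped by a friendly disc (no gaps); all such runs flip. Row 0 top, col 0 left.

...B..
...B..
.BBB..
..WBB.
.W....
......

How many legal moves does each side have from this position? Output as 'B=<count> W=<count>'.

-- B to move --
(3,0): no bracket -> illegal
(3,1): flips 1 -> legal
(4,0): no bracket -> illegal
(4,2): flips 1 -> legal
(4,3): flips 1 -> legal
(5,0): flips 2 -> legal
(5,1): no bracket -> illegal
(5,2): no bracket -> illegal
B mobility = 4
-- W to move --
(0,2): no bracket -> illegal
(0,4): no bracket -> illegal
(1,0): flips 1 -> legal
(1,1): no bracket -> illegal
(1,2): flips 1 -> legal
(1,4): flips 1 -> legal
(2,0): no bracket -> illegal
(2,4): no bracket -> illegal
(2,5): no bracket -> illegal
(3,0): no bracket -> illegal
(3,1): no bracket -> illegal
(3,5): flips 2 -> legal
(4,2): no bracket -> illegal
(4,3): no bracket -> illegal
(4,4): no bracket -> illegal
(4,5): no bracket -> illegal
W mobility = 4

Answer: B=4 W=4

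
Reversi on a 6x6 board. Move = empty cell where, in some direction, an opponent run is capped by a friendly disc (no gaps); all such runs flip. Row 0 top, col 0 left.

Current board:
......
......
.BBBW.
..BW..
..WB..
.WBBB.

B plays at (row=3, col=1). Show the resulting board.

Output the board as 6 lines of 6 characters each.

Answer: ......
......
.BBBW.
.BBW..
..BB..
.WBBB.

Derivation:
Place B at (3,1); scan 8 dirs for brackets.
Dir NW: first cell '.' (not opp) -> no flip
Dir N: first cell 'B' (not opp) -> no flip
Dir NE: first cell 'B' (not opp) -> no flip
Dir W: first cell '.' (not opp) -> no flip
Dir E: first cell 'B' (not opp) -> no flip
Dir SW: first cell '.' (not opp) -> no flip
Dir S: first cell '.' (not opp) -> no flip
Dir SE: opp run (4,2) capped by B -> flip
All flips: (4,2)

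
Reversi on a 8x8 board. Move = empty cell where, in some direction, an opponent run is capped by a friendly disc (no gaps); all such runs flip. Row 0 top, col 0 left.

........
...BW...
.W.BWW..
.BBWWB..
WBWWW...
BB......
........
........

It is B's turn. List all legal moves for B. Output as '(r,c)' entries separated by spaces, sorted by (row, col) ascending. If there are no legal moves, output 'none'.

(0,3): no bracket -> illegal
(0,4): no bracket -> illegal
(0,5): flips 1 -> legal
(1,0): flips 1 -> legal
(1,1): flips 1 -> legal
(1,2): no bracket -> illegal
(1,5): flips 5 -> legal
(1,6): no bracket -> illegal
(2,0): no bracket -> illegal
(2,2): no bracket -> illegal
(2,6): flips 2 -> legal
(3,0): flips 1 -> legal
(3,6): no bracket -> illegal
(4,5): flips 4 -> legal
(5,2): flips 1 -> legal
(5,3): flips 4 -> legal
(5,4): flips 1 -> legal
(5,5): no bracket -> illegal

Answer: (0,5) (1,0) (1,1) (1,5) (2,6) (3,0) (4,5) (5,2) (5,3) (5,4)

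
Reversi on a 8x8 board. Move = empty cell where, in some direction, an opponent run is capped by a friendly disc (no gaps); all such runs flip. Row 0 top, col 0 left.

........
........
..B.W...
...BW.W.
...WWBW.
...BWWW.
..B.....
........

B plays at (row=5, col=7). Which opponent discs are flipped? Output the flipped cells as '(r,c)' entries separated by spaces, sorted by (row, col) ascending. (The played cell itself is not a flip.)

Answer: (5,4) (5,5) (5,6)

Derivation:
Dir NW: opp run (4,6), next='.' -> no flip
Dir N: first cell '.' (not opp) -> no flip
Dir NE: edge -> no flip
Dir W: opp run (5,6) (5,5) (5,4) capped by B -> flip
Dir E: edge -> no flip
Dir SW: first cell '.' (not opp) -> no flip
Dir S: first cell '.' (not opp) -> no flip
Dir SE: edge -> no flip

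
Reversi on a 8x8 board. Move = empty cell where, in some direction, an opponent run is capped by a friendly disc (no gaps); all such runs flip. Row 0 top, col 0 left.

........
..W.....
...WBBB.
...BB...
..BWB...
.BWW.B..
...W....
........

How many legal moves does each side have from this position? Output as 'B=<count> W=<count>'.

Answer: B=8 W=8

Derivation:
-- B to move --
(0,1): flips 2 -> legal
(0,2): no bracket -> illegal
(0,3): no bracket -> illegal
(1,1): no bracket -> illegal
(1,3): flips 1 -> legal
(1,4): no bracket -> illegal
(2,1): no bracket -> illegal
(2,2): flips 1 -> legal
(3,2): no bracket -> illegal
(4,1): no bracket -> illegal
(5,4): flips 2 -> legal
(6,1): flips 2 -> legal
(6,2): flips 2 -> legal
(6,4): flips 1 -> legal
(7,2): no bracket -> illegal
(7,3): flips 3 -> legal
(7,4): no bracket -> illegal
B mobility = 8
-- W to move --
(1,3): no bracket -> illegal
(1,4): no bracket -> illegal
(1,5): no bracket -> illegal
(1,6): flips 2 -> legal
(1,7): no bracket -> illegal
(2,2): no bracket -> illegal
(2,7): flips 3 -> legal
(3,1): flips 1 -> legal
(3,2): flips 1 -> legal
(3,5): flips 1 -> legal
(3,6): no bracket -> illegal
(3,7): no bracket -> illegal
(4,0): no bracket -> illegal
(4,1): flips 1 -> legal
(4,5): flips 2 -> legal
(4,6): no bracket -> illegal
(5,0): flips 1 -> legal
(5,4): no bracket -> illegal
(5,6): no bracket -> illegal
(6,0): no bracket -> illegal
(6,1): no bracket -> illegal
(6,2): no bracket -> illegal
(6,4): no bracket -> illegal
(6,5): no bracket -> illegal
(6,6): no bracket -> illegal
W mobility = 8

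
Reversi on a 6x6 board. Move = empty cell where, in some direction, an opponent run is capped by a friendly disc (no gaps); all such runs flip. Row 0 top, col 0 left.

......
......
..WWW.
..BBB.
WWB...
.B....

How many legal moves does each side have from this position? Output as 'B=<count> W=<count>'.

Answer: B=7 W=4

Derivation:
-- B to move --
(1,1): flips 1 -> legal
(1,2): flips 2 -> legal
(1,3): flips 1 -> legal
(1,4): flips 2 -> legal
(1,5): flips 1 -> legal
(2,1): no bracket -> illegal
(2,5): no bracket -> illegal
(3,0): no bracket -> illegal
(3,1): flips 1 -> legal
(3,5): no bracket -> illegal
(5,0): flips 1 -> legal
(5,2): no bracket -> illegal
B mobility = 7
-- W to move --
(2,1): no bracket -> illegal
(2,5): no bracket -> illegal
(3,1): no bracket -> illegal
(3,5): no bracket -> illegal
(4,3): flips 2 -> legal
(4,4): flips 2 -> legal
(4,5): flips 1 -> legal
(5,0): no bracket -> illegal
(5,2): flips 2 -> legal
(5,3): no bracket -> illegal
W mobility = 4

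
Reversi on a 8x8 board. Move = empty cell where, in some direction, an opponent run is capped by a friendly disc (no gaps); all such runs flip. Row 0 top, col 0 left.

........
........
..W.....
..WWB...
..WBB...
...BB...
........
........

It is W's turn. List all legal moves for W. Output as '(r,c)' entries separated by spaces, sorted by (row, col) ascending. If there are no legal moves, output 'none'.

Answer: (3,5) (4,5) (5,5) (6,3) (6,4) (6,5)

Derivation:
(2,3): no bracket -> illegal
(2,4): no bracket -> illegal
(2,5): no bracket -> illegal
(3,5): flips 1 -> legal
(4,5): flips 2 -> legal
(5,2): no bracket -> illegal
(5,5): flips 1 -> legal
(6,2): no bracket -> illegal
(6,3): flips 2 -> legal
(6,4): flips 1 -> legal
(6,5): flips 2 -> legal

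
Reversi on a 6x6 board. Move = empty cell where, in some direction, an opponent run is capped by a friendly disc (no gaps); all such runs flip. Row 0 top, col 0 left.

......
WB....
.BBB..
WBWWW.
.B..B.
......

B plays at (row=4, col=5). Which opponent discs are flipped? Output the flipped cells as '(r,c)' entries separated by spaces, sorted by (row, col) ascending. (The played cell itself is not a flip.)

Answer: (3,4)

Derivation:
Dir NW: opp run (3,4) capped by B -> flip
Dir N: first cell '.' (not opp) -> no flip
Dir NE: edge -> no flip
Dir W: first cell 'B' (not opp) -> no flip
Dir E: edge -> no flip
Dir SW: first cell '.' (not opp) -> no flip
Dir S: first cell '.' (not opp) -> no flip
Dir SE: edge -> no flip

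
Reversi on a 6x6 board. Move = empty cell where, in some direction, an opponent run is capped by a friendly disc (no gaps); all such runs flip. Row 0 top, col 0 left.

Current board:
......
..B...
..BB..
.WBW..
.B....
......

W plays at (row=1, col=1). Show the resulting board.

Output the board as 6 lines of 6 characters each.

Place W at (1,1); scan 8 dirs for brackets.
Dir NW: first cell '.' (not opp) -> no flip
Dir N: first cell '.' (not opp) -> no flip
Dir NE: first cell '.' (not opp) -> no flip
Dir W: first cell '.' (not opp) -> no flip
Dir E: opp run (1,2), next='.' -> no flip
Dir SW: first cell '.' (not opp) -> no flip
Dir S: first cell '.' (not opp) -> no flip
Dir SE: opp run (2,2) capped by W -> flip
All flips: (2,2)

Answer: ......
.WB...
..WB..
.WBW..
.B....
......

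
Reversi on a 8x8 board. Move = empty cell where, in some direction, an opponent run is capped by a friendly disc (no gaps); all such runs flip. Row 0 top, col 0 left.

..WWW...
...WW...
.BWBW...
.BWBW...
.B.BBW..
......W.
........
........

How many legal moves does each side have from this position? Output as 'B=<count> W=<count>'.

Answer: B=7 W=11

Derivation:
-- B to move --
(0,1): no bracket -> illegal
(0,5): flips 1 -> legal
(1,1): flips 1 -> legal
(1,2): no bracket -> illegal
(1,5): flips 1 -> legal
(2,5): flips 2 -> legal
(3,5): flips 1 -> legal
(3,6): no bracket -> illegal
(4,2): no bracket -> illegal
(4,6): flips 1 -> legal
(4,7): no bracket -> illegal
(5,4): no bracket -> illegal
(5,5): no bracket -> illegal
(5,7): no bracket -> illegal
(6,5): no bracket -> illegal
(6,6): no bracket -> illegal
(6,7): flips 3 -> legal
B mobility = 7
-- W to move --
(1,0): flips 1 -> legal
(1,1): no bracket -> illegal
(1,2): flips 1 -> legal
(2,0): flips 1 -> legal
(3,0): flips 1 -> legal
(3,5): no bracket -> illegal
(4,0): flips 1 -> legal
(4,2): flips 3 -> legal
(5,0): flips 1 -> legal
(5,1): no bracket -> illegal
(5,2): flips 1 -> legal
(5,3): flips 3 -> legal
(5,4): flips 2 -> legal
(5,5): flips 2 -> legal
W mobility = 11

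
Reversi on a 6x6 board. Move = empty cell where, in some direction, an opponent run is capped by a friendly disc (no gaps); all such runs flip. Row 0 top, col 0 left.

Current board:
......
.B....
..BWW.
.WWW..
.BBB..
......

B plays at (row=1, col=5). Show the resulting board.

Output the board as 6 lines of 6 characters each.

Place B at (1,5); scan 8 dirs for brackets.
Dir NW: first cell '.' (not opp) -> no flip
Dir N: first cell '.' (not opp) -> no flip
Dir NE: edge -> no flip
Dir W: first cell '.' (not opp) -> no flip
Dir E: edge -> no flip
Dir SW: opp run (2,4) (3,3) capped by B -> flip
Dir S: first cell '.' (not opp) -> no flip
Dir SE: edge -> no flip
All flips: (2,4) (3,3)

Answer: ......
.B...B
..BWB.
.WWB..
.BBB..
......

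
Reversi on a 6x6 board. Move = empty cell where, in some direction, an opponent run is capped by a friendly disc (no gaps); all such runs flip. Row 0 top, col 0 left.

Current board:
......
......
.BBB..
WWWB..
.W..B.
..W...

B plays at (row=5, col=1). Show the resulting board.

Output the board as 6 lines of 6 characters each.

Answer: ......
......
.BBB..
WBWB..
.B..B.
.BW...

Derivation:
Place B at (5,1); scan 8 dirs for brackets.
Dir NW: first cell '.' (not opp) -> no flip
Dir N: opp run (4,1) (3,1) capped by B -> flip
Dir NE: first cell '.' (not opp) -> no flip
Dir W: first cell '.' (not opp) -> no flip
Dir E: opp run (5,2), next='.' -> no flip
Dir SW: edge -> no flip
Dir S: edge -> no flip
Dir SE: edge -> no flip
All flips: (3,1) (4,1)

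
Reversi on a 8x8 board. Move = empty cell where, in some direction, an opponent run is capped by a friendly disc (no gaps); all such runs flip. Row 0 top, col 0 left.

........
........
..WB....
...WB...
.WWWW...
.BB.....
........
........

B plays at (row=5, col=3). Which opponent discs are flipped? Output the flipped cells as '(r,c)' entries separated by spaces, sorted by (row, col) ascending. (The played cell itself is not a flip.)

Answer: (3,3) (4,3)

Derivation:
Dir NW: opp run (4,2), next='.' -> no flip
Dir N: opp run (4,3) (3,3) capped by B -> flip
Dir NE: opp run (4,4), next='.' -> no flip
Dir W: first cell 'B' (not opp) -> no flip
Dir E: first cell '.' (not opp) -> no flip
Dir SW: first cell '.' (not opp) -> no flip
Dir S: first cell '.' (not opp) -> no flip
Dir SE: first cell '.' (not opp) -> no flip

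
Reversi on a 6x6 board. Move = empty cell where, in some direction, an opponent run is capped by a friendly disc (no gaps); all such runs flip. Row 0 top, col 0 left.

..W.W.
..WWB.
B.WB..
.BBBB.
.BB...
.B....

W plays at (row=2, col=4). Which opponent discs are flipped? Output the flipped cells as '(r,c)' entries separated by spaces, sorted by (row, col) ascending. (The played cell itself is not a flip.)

Dir NW: first cell 'W' (not opp) -> no flip
Dir N: opp run (1,4) capped by W -> flip
Dir NE: first cell '.' (not opp) -> no flip
Dir W: opp run (2,3) capped by W -> flip
Dir E: first cell '.' (not opp) -> no flip
Dir SW: opp run (3,3) (4,2) (5,1), next=edge -> no flip
Dir S: opp run (3,4), next='.' -> no flip
Dir SE: first cell '.' (not opp) -> no flip

Answer: (1,4) (2,3)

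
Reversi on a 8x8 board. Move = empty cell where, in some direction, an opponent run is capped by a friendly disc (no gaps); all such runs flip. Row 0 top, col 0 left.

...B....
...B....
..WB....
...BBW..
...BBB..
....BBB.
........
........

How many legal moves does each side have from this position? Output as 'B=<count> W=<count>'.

-- B to move --
(1,1): flips 1 -> legal
(1,2): no bracket -> illegal
(2,1): flips 1 -> legal
(2,4): no bracket -> illegal
(2,5): flips 1 -> legal
(2,6): flips 1 -> legal
(3,1): flips 1 -> legal
(3,2): no bracket -> illegal
(3,6): flips 1 -> legal
(4,6): no bracket -> illegal
B mobility = 6
-- W to move --
(0,2): no bracket -> illegal
(0,4): flips 1 -> legal
(1,2): no bracket -> illegal
(1,4): no bracket -> illegal
(2,4): flips 1 -> legal
(2,5): no bracket -> illegal
(3,2): flips 2 -> legal
(3,6): no bracket -> illegal
(4,2): no bracket -> illegal
(4,6): no bracket -> illegal
(4,7): no bracket -> illegal
(5,2): no bracket -> illegal
(5,3): flips 1 -> legal
(5,7): no bracket -> illegal
(6,3): no bracket -> illegal
(6,4): no bracket -> illegal
(6,5): flips 2 -> legal
(6,6): flips 3 -> legal
(6,7): no bracket -> illegal
W mobility = 6

Answer: B=6 W=6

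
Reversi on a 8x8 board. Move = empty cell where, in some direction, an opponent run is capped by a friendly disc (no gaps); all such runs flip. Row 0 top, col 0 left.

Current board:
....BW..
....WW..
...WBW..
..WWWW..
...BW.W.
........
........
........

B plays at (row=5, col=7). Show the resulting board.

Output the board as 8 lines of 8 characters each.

Answer: ....BW..
....WW..
...WBW..
..WWWB..
...BW.B.
.......B
........
........

Derivation:
Place B at (5,7); scan 8 dirs for brackets.
Dir NW: opp run (4,6) (3,5) capped by B -> flip
Dir N: first cell '.' (not opp) -> no flip
Dir NE: edge -> no flip
Dir W: first cell '.' (not opp) -> no flip
Dir E: edge -> no flip
Dir SW: first cell '.' (not opp) -> no flip
Dir S: first cell '.' (not opp) -> no flip
Dir SE: edge -> no flip
All flips: (3,5) (4,6)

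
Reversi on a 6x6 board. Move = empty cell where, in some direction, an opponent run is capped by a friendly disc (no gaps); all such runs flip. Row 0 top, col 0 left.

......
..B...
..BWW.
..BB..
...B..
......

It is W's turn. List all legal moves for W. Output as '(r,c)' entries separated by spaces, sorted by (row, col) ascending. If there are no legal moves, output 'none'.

Answer: (0,1) (2,1) (4,1) (4,2) (5,3)

Derivation:
(0,1): flips 1 -> legal
(0,2): no bracket -> illegal
(0,3): no bracket -> illegal
(1,1): no bracket -> illegal
(1,3): no bracket -> illegal
(2,1): flips 1 -> legal
(3,1): no bracket -> illegal
(3,4): no bracket -> illegal
(4,1): flips 1 -> legal
(4,2): flips 1 -> legal
(4,4): no bracket -> illegal
(5,2): no bracket -> illegal
(5,3): flips 2 -> legal
(5,4): no bracket -> illegal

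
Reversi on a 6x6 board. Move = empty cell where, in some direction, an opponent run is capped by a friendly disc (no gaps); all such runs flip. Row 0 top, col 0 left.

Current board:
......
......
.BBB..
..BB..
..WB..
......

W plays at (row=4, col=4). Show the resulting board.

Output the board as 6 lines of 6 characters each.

Answer: ......
......
.BBB..
..BB..
..WWW.
......

Derivation:
Place W at (4,4); scan 8 dirs for brackets.
Dir NW: opp run (3,3) (2,2), next='.' -> no flip
Dir N: first cell '.' (not opp) -> no flip
Dir NE: first cell '.' (not opp) -> no flip
Dir W: opp run (4,3) capped by W -> flip
Dir E: first cell '.' (not opp) -> no flip
Dir SW: first cell '.' (not opp) -> no flip
Dir S: first cell '.' (not opp) -> no flip
Dir SE: first cell '.' (not opp) -> no flip
All flips: (4,3)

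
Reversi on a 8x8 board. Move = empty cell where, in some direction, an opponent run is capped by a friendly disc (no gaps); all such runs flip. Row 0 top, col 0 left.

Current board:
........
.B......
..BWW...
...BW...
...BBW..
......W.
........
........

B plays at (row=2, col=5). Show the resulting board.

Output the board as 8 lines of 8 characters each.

Place B at (2,5); scan 8 dirs for brackets.
Dir NW: first cell '.' (not opp) -> no flip
Dir N: first cell '.' (not opp) -> no flip
Dir NE: first cell '.' (not opp) -> no flip
Dir W: opp run (2,4) (2,3) capped by B -> flip
Dir E: first cell '.' (not opp) -> no flip
Dir SW: opp run (3,4) capped by B -> flip
Dir S: first cell '.' (not opp) -> no flip
Dir SE: first cell '.' (not opp) -> no flip
All flips: (2,3) (2,4) (3,4)

Answer: ........
.B......
..BBBB..
...BB...
...BBW..
......W.
........
........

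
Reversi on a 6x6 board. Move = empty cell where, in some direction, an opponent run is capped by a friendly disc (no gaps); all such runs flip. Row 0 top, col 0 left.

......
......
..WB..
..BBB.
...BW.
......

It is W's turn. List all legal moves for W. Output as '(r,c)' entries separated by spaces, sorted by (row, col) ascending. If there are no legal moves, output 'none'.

(1,2): no bracket -> illegal
(1,3): no bracket -> illegal
(1,4): no bracket -> illegal
(2,1): no bracket -> illegal
(2,4): flips 2 -> legal
(2,5): no bracket -> illegal
(3,1): no bracket -> illegal
(3,5): no bracket -> illegal
(4,1): no bracket -> illegal
(4,2): flips 2 -> legal
(4,5): no bracket -> illegal
(5,2): no bracket -> illegal
(5,3): no bracket -> illegal
(5,4): no bracket -> illegal

Answer: (2,4) (4,2)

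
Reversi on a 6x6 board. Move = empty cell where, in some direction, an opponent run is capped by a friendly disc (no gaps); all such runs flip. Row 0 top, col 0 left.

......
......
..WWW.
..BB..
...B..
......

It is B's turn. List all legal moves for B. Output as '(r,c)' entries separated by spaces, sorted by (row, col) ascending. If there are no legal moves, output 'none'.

(1,1): flips 1 -> legal
(1,2): flips 1 -> legal
(1,3): flips 1 -> legal
(1,4): flips 1 -> legal
(1,5): flips 1 -> legal
(2,1): no bracket -> illegal
(2,5): no bracket -> illegal
(3,1): no bracket -> illegal
(3,4): no bracket -> illegal
(3,5): no bracket -> illegal

Answer: (1,1) (1,2) (1,3) (1,4) (1,5)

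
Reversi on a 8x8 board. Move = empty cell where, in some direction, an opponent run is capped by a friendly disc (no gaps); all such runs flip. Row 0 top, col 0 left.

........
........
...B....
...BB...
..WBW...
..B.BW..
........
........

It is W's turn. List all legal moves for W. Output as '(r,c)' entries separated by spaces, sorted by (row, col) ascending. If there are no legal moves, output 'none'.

(1,2): no bracket -> illegal
(1,3): no bracket -> illegal
(1,4): no bracket -> illegal
(2,2): flips 1 -> legal
(2,4): flips 2 -> legal
(2,5): no bracket -> illegal
(3,2): no bracket -> illegal
(3,5): no bracket -> illegal
(4,1): no bracket -> illegal
(4,5): no bracket -> illegal
(5,1): no bracket -> illegal
(5,3): flips 1 -> legal
(6,1): no bracket -> illegal
(6,2): flips 1 -> legal
(6,3): no bracket -> illegal
(6,4): flips 1 -> legal
(6,5): no bracket -> illegal

Answer: (2,2) (2,4) (5,3) (6,2) (6,4)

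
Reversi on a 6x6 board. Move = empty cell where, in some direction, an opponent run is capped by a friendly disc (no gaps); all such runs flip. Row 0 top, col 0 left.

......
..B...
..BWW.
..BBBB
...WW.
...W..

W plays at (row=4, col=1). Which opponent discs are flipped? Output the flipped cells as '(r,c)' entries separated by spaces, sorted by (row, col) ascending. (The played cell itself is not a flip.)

Answer: (3,2)

Derivation:
Dir NW: first cell '.' (not opp) -> no flip
Dir N: first cell '.' (not opp) -> no flip
Dir NE: opp run (3,2) capped by W -> flip
Dir W: first cell '.' (not opp) -> no flip
Dir E: first cell '.' (not opp) -> no flip
Dir SW: first cell '.' (not opp) -> no flip
Dir S: first cell '.' (not opp) -> no flip
Dir SE: first cell '.' (not opp) -> no flip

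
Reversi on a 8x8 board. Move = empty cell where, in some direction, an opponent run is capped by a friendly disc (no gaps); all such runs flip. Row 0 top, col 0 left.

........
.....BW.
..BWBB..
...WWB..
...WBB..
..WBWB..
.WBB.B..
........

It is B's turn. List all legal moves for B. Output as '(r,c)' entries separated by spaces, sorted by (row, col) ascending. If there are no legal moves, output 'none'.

(0,5): no bracket -> illegal
(0,6): no bracket -> illegal
(0,7): flips 1 -> legal
(1,2): flips 2 -> legal
(1,3): flips 3 -> legal
(1,4): no bracket -> illegal
(1,7): flips 1 -> legal
(2,6): no bracket -> illegal
(2,7): no bracket -> illegal
(3,2): flips 4 -> legal
(4,1): flips 1 -> legal
(4,2): flips 3 -> legal
(5,0): no bracket -> illegal
(5,1): flips 1 -> legal
(6,0): flips 1 -> legal
(6,4): flips 1 -> legal
(7,0): flips 4 -> legal
(7,1): no bracket -> illegal
(7,2): no bracket -> illegal

Answer: (0,7) (1,2) (1,3) (1,7) (3,2) (4,1) (4,2) (5,1) (6,0) (6,4) (7,0)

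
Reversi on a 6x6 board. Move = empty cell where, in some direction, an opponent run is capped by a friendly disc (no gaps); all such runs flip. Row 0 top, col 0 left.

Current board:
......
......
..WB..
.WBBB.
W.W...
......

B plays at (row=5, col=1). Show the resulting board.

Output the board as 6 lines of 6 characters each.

Answer: ......
......
..WB..
.WBBB.
W.B...
.B....

Derivation:
Place B at (5,1); scan 8 dirs for brackets.
Dir NW: opp run (4,0), next=edge -> no flip
Dir N: first cell '.' (not opp) -> no flip
Dir NE: opp run (4,2) capped by B -> flip
Dir W: first cell '.' (not opp) -> no flip
Dir E: first cell '.' (not opp) -> no flip
Dir SW: edge -> no flip
Dir S: edge -> no flip
Dir SE: edge -> no flip
All flips: (4,2)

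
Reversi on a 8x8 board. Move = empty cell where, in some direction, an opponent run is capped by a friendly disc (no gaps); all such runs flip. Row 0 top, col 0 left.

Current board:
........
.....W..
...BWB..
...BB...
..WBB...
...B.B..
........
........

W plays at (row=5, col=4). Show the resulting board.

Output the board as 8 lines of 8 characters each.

Answer: ........
.....W..
...BWB..
...BW...
..WBW...
...BWB..
........
........

Derivation:
Place W at (5,4); scan 8 dirs for brackets.
Dir NW: opp run (4,3), next='.' -> no flip
Dir N: opp run (4,4) (3,4) capped by W -> flip
Dir NE: first cell '.' (not opp) -> no flip
Dir W: opp run (5,3), next='.' -> no flip
Dir E: opp run (5,5), next='.' -> no flip
Dir SW: first cell '.' (not opp) -> no flip
Dir S: first cell '.' (not opp) -> no flip
Dir SE: first cell '.' (not opp) -> no flip
All flips: (3,4) (4,4)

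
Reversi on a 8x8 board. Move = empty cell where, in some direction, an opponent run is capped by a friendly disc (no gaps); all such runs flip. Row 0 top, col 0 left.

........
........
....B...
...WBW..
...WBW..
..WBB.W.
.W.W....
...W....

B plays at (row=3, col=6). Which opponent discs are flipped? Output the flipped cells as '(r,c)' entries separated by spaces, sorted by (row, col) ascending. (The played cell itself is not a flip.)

Dir NW: first cell '.' (not opp) -> no flip
Dir N: first cell '.' (not opp) -> no flip
Dir NE: first cell '.' (not opp) -> no flip
Dir W: opp run (3,5) capped by B -> flip
Dir E: first cell '.' (not opp) -> no flip
Dir SW: opp run (4,5) capped by B -> flip
Dir S: first cell '.' (not opp) -> no flip
Dir SE: first cell '.' (not opp) -> no flip

Answer: (3,5) (4,5)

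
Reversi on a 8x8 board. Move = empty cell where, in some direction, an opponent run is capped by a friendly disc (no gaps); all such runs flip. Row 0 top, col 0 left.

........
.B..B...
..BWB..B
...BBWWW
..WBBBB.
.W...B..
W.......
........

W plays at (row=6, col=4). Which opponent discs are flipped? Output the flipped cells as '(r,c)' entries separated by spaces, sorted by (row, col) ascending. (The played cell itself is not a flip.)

Answer: (4,6) (5,5)

Derivation:
Dir NW: first cell '.' (not opp) -> no flip
Dir N: first cell '.' (not opp) -> no flip
Dir NE: opp run (5,5) (4,6) capped by W -> flip
Dir W: first cell '.' (not opp) -> no flip
Dir E: first cell '.' (not opp) -> no flip
Dir SW: first cell '.' (not opp) -> no flip
Dir S: first cell '.' (not opp) -> no flip
Dir SE: first cell '.' (not opp) -> no flip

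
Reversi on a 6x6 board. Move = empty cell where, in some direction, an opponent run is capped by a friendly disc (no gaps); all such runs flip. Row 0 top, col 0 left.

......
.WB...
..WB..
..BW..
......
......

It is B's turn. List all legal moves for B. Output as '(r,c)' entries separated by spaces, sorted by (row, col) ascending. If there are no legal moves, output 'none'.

Answer: (1,0) (2,1) (3,4) (4,3)

Derivation:
(0,0): no bracket -> illegal
(0,1): no bracket -> illegal
(0,2): no bracket -> illegal
(1,0): flips 1 -> legal
(1,3): no bracket -> illegal
(2,0): no bracket -> illegal
(2,1): flips 1 -> legal
(2,4): no bracket -> illegal
(3,1): no bracket -> illegal
(3,4): flips 1 -> legal
(4,2): no bracket -> illegal
(4,3): flips 1 -> legal
(4,4): no bracket -> illegal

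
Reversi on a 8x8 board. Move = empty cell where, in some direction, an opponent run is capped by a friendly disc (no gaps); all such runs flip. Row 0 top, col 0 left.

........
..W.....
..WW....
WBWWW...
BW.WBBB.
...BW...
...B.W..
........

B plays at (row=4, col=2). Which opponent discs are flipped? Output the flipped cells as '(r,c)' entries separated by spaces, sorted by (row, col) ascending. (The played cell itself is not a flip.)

Answer: (4,1) (4,3)

Derivation:
Dir NW: first cell 'B' (not opp) -> no flip
Dir N: opp run (3,2) (2,2) (1,2), next='.' -> no flip
Dir NE: opp run (3,3), next='.' -> no flip
Dir W: opp run (4,1) capped by B -> flip
Dir E: opp run (4,3) capped by B -> flip
Dir SW: first cell '.' (not opp) -> no flip
Dir S: first cell '.' (not opp) -> no flip
Dir SE: first cell 'B' (not opp) -> no flip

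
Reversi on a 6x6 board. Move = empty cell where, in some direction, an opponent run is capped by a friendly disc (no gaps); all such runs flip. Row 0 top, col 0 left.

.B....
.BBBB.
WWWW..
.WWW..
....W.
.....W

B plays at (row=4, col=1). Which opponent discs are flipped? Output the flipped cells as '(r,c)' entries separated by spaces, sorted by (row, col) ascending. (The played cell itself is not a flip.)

Answer: (2,1) (2,3) (3,1) (3,2)

Derivation:
Dir NW: first cell '.' (not opp) -> no flip
Dir N: opp run (3,1) (2,1) capped by B -> flip
Dir NE: opp run (3,2) (2,3) capped by B -> flip
Dir W: first cell '.' (not opp) -> no flip
Dir E: first cell '.' (not opp) -> no flip
Dir SW: first cell '.' (not opp) -> no flip
Dir S: first cell '.' (not opp) -> no flip
Dir SE: first cell '.' (not opp) -> no flip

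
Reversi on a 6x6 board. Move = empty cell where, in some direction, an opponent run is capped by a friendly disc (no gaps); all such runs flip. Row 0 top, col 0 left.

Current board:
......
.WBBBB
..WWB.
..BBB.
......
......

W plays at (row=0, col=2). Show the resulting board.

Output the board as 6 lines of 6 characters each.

Place W at (0,2); scan 8 dirs for brackets.
Dir NW: edge -> no flip
Dir N: edge -> no flip
Dir NE: edge -> no flip
Dir W: first cell '.' (not opp) -> no flip
Dir E: first cell '.' (not opp) -> no flip
Dir SW: first cell 'W' (not opp) -> no flip
Dir S: opp run (1,2) capped by W -> flip
Dir SE: opp run (1,3) (2,4), next='.' -> no flip
All flips: (1,2)

Answer: ..W...
.WWBBB
..WWB.
..BBB.
......
......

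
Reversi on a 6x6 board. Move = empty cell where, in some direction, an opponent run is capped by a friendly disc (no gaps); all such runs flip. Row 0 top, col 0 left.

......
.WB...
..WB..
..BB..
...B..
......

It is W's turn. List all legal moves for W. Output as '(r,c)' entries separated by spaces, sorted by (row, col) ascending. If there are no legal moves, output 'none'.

(0,1): no bracket -> illegal
(0,2): flips 1 -> legal
(0,3): no bracket -> illegal
(1,3): flips 1 -> legal
(1,4): no bracket -> illegal
(2,1): no bracket -> illegal
(2,4): flips 1 -> legal
(3,1): no bracket -> illegal
(3,4): no bracket -> illegal
(4,1): no bracket -> illegal
(4,2): flips 1 -> legal
(4,4): flips 1 -> legal
(5,2): no bracket -> illegal
(5,3): no bracket -> illegal
(5,4): no bracket -> illegal

Answer: (0,2) (1,3) (2,4) (4,2) (4,4)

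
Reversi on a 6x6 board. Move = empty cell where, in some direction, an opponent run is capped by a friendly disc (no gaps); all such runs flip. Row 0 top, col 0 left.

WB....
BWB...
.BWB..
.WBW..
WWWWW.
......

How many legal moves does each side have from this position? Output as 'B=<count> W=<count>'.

Answer: B=7 W=5

Derivation:
-- B to move --
(0,2): no bracket -> illegal
(1,3): no bracket -> illegal
(2,0): no bracket -> illegal
(2,4): no bracket -> illegal
(3,0): flips 1 -> legal
(3,4): flips 1 -> legal
(3,5): no bracket -> illegal
(4,5): no bracket -> illegal
(5,0): flips 1 -> legal
(5,1): flips 2 -> legal
(5,2): flips 1 -> legal
(5,3): flips 2 -> legal
(5,4): flips 1 -> legal
(5,5): no bracket -> illegal
B mobility = 7
-- W to move --
(0,2): flips 2 -> legal
(0,3): no bracket -> illegal
(1,3): flips 2 -> legal
(1,4): flips 2 -> legal
(2,0): flips 2 -> legal
(2,4): flips 1 -> legal
(3,0): no bracket -> illegal
(3,4): no bracket -> illegal
W mobility = 5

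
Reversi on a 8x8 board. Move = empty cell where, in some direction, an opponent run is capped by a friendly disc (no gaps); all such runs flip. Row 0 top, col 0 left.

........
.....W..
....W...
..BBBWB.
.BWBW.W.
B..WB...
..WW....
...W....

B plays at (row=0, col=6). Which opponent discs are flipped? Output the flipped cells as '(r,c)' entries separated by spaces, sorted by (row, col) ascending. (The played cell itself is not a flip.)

Dir NW: edge -> no flip
Dir N: edge -> no flip
Dir NE: edge -> no flip
Dir W: first cell '.' (not opp) -> no flip
Dir E: first cell '.' (not opp) -> no flip
Dir SW: opp run (1,5) (2,4) capped by B -> flip
Dir S: first cell '.' (not opp) -> no flip
Dir SE: first cell '.' (not opp) -> no flip

Answer: (1,5) (2,4)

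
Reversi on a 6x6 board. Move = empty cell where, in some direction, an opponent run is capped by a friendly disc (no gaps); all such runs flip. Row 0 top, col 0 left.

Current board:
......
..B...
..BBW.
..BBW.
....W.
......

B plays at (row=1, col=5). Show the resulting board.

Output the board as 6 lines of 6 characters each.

Place B at (1,5); scan 8 dirs for brackets.
Dir NW: first cell '.' (not opp) -> no flip
Dir N: first cell '.' (not opp) -> no flip
Dir NE: edge -> no flip
Dir W: first cell '.' (not opp) -> no flip
Dir E: edge -> no flip
Dir SW: opp run (2,4) capped by B -> flip
Dir S: first cell '.' (not opp) -> no flip
Dir SE: edge -> no flip
All flips: (2,4)

Answer: ......
..B..B
..BBB.
..BBW.
....W.
......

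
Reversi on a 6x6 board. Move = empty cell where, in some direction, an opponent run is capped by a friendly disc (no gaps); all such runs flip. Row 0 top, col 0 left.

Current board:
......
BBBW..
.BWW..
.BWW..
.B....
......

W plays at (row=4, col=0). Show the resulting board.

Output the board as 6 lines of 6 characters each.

Answer: ......
BBBW..
.BWW..
.WWW..
WB....
......

Derivation:
Place W at (4,0); scan 8 dirs for brackets.
Dir NW: edge -> no flip
Dir N: first cell '.' (not opp) -> no flip
Dir NE: opp run (3,1) capped by W -> flip
Dir W: edge -> no flip
Dir E: opp run (4,1), next='.' -> no flip
Dir SW: edge -> no flip
Dir S: first cell '.' (not opp) -> no flip
Dir SE: first cell '.' (not opp) -> no flip
All flips: (3,1)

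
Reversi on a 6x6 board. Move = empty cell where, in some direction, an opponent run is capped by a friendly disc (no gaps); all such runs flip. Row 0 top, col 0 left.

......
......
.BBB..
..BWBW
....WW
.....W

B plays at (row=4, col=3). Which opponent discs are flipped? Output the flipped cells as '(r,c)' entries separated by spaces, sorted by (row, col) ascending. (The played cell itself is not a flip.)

Dir NW: first cell 'B' (not opp) -> no flip
Dir N: opp run (3,3) capped by B -> flip
Dir NE: first cell 'B' (not opp) -> no flip
Dir W: first cell '.' (not opp) -> no flip
Dir E: opp run (4,4) (4,5), next=edge -> no flip
Dir SW: first cell '.' (not opp) -> no flip
Dir S: first cell '.' (not opp) -> no flip
Dir SE: first cell '.' (not opp) -> no flip

Answer: (3,3)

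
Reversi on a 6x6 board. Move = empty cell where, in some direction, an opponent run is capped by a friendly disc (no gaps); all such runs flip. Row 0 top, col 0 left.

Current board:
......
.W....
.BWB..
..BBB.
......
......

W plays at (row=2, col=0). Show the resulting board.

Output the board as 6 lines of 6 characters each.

Answer: ......
.W....
WWWB..
..BBB.
......
......

Derivation:
Place W at (2,0); scan 8 dirs for brackets.
Dir NW: edge -> no flip
Dir N: first cell '.' (not opp) -> no flip
Dir NE: first cell 'W' (not opp) -> no flip
Dir W: edge -> no flip
Dir E: opp run (2,1) capped by W -> flip
Dir SW: edge -> no flip
Dir S: first cell '.' (not opp) -> no flip
Dir SE: first cell '.' (not opp) -> no flip
All flips: (2,1)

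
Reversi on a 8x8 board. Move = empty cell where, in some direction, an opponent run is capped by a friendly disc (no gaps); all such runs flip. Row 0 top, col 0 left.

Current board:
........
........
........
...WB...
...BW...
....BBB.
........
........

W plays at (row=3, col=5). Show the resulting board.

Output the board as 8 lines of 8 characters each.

Place W at (3,5); scan 8 dirs for brackets.
Dir NW: first cell '.' (not opp) -> no flip
Dir N: first cell '.' (not opp) -> no flip
Dir NE: first cell '.' (not opp) -> no flip
Dir W: opp run (3,4) capped by W -> flip
Dir E: first cell '.' (not opp) -> no flip
Dir SW: first cell 'W' (not opp) -> no flip
Dir S: first cell '.' (not opp) -> no flip
Dir SE: first cell '.' (not opp) -> no flip
All flips: (3,4)

Answer: ........
........
........
...WWW..
...BW...
....BBB.
........
........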